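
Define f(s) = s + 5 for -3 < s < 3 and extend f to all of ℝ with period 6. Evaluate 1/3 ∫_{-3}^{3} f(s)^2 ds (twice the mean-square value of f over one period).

1/3 ∫_{-3}^{3} f(s)^2 ds = 1/3 · (168) = 56.

56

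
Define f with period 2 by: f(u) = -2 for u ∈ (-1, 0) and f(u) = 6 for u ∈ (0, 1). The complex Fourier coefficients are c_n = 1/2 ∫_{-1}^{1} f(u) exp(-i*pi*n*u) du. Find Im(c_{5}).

-8/(5*pi)

Since f is real-valued, Im(c_{5}) = -1/2 ∫_{-1}^{1} f(u) sin(5*pi*u) du = -b_{5}/2.
Split the integral at the breakpoints.
Directly, an antiderivative of (-2) sin(5*pi*u) is 2*cos(5*pi*u)/(5*pi); evaluating from -1 to 0: ∫_{-1}^{0} (-2) sin(5*pi*u) du = (2/(5*pi)) - (-2/(5*pi)) = 4/(5*pi).
Directly, an antiderivative of (6) sin(5*pi*u) is -6*cos(5*pi*u)/(5*pi); evaluating from 0 to 1: ∫_{0}^{1} (6) sin(5*pi*u) du = (6/(5*pi)) - (-6/(5*pi)) = 12/(5*pi).
So ∫_{-1}^{1} f(u) sin(5*pi*u) du = 16/(5*pi).
Hence Im(c_{5}) = (-1/2)·(16/(5*pi)) = -8/(5*pi).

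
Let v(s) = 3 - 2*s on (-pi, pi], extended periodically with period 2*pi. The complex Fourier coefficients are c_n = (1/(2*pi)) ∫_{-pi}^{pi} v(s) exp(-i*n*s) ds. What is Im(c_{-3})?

-2/3

Since v is real-valued, Im(c_{-3}) = -(1/(2*pi)) ∫_{-pi}^{pi} v(s) sin(-3*s) ds = b_{3}/2.
Integrating by parts (boundary term plus one more integral), an antiderivative of (3 - 2*s) sin(-3*s) is -2*s*cos(3*s)/3 + 2*sin(3*s)/9 + cos(3*s); evaluating from -pi to pi: ∫_{-pi}^{pi} (3 - 2*s) sin(-3*s) ds = (-1 + 2*pi/3) - (-2*pi/3 - 1) = 4*pi/3.
Hence Im(c_{-3}) = (-1/(2*pi))·(4*pi/3) = -2/3.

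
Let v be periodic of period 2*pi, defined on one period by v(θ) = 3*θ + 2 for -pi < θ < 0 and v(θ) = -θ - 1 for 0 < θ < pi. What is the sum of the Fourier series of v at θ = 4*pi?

1/2

θ = 4*pi differs from θ = 0 by 2 full period(s), and the series is 2*pi-periodic.
At θ = 0 the one-sided limits are v(0^-) = 2 and v(0^+) = -1.
By Dirichlet's theorem the series converges to their average, [(2) + (-1)]/2 = 1/2.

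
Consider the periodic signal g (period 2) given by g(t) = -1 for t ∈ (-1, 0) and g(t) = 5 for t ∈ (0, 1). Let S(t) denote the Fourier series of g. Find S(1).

t = 1 differs from t = -1 by 1 full period(s), and the series is 2-periodic.
At t = -1 the one-sided limits are g(-1^-) = 5 and g(-1^+) = -1.
By Dirichlet's theorem the series converges to their average, [(5) + (-1)]/2 = 2.

2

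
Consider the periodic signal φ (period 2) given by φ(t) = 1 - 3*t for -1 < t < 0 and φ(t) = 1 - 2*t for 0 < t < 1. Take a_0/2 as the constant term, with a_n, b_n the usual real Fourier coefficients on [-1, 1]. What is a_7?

-2/(49*pi**2)

a_7 = ∫_{-1}^{1} φ(t) cos(7*pi*t) dt.
Split the integral at the breakpoints.
Integrating by parts (boundary term plus one more integral), an antiderivative of (1 - 3*t) cos(7*pi*t) is -3*t*sin(7*pi*t)/(7*pi) + sin(7*pi*t)/(7*pi) - 3*cos(7*pi*t)/(49*pi**2); evaluating from -1 to 0: ∫_{-1}^{0} (1 - 3*t) cos(7*pi*t) dt = (-3/(49*pi**2)) - (3/(49*pi**2)) = -6/(49*pi**2).
Integrating by parts (boundary term plus one more integral), an antiderivative of (1 - 2*t) cos(7*pi*t) is -2*t*sin(7*pi*t)/(7*pi) + sin(7*pi*t)/(7*pi) - 2*cos(7*pi*t)/(49*pi**2); evaluating from 0 to 1: ∫_{0}^{1} (1 - 2*t) cos(7*pi*t) dt = (2/(49*pi**2)) - (-2/(49*pi**2)) = 4/(49*pi**2).
Summing the pieces gives a_7 = -2/(49*pi**2).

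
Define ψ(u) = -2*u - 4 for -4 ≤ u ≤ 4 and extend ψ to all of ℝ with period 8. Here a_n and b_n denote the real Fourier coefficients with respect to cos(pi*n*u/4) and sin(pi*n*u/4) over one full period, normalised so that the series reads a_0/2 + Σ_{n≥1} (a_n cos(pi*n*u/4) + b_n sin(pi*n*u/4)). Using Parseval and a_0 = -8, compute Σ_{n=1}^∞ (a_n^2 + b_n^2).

128/3

Parseval: a_0^2/2 + Σ_{n≥1} (a_n^2+b_n^2) = 1/4 ∫_{-4}^{4} ψ(u)^2 du = 224/3.
Subtract a_0^2/2 = 32: Σ (a_n^2+b_n^2) = 128/3.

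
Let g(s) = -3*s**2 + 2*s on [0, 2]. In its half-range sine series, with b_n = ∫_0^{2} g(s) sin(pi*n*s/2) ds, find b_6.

b_6 = ∫_0^{2} (-3*s**2 + 2*s) sin(3*pi*s) ds.
Integrating by parts twice (tabular method), an antiderivative of (-3*s**2 + 2*s) sin(3*pi*s) is s**2*cos(3*pi*s)/pi - 2*s*sin(3*pi*s)/(3*pi**2) - 2*s*cos(3*pi*s)/(3*pi) + 2*sin(3*pi*s)/(9*pi**2) - 2*cos(3*pi*s)/(9*pi**3); evaluating from 0 to 2: ∫_{0}^{2} (-3*s**2 + 2*s) sin(3*pi*s) ds = (2*(-1 + 12*pi**2)/(9*pi**3)) - (-2/(9*pi**3)) = 8/(3*pi).
Hence b_6 = 8/(3*pi).

8/(3*pi)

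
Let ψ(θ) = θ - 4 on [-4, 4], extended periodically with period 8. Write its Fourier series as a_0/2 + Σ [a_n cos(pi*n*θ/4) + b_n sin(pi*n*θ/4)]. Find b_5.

8/(5*pi)

b_5 = 1/4 ∫_{-4}^{4} ψ(θ) sin(5*pi*θ/4) dθ.
Integrating by parts (boundary term plus one more integral), an antiderivative of (θ - 4) sin(5*pi*θ/4) is -4*θ*cos(5*pi*θ/4)/(5*pi) + 16*sin(5*pi*θ/4)/(25*pi**2) + 16*cos(5*pi*θ/4)/(5*pi); evaluating from -4 to 4: ∫_{-4}^{4} (θ - 4) sin(5*pi*θ/4) dθ = (0) - (-32/(5*pi)) = 32/(5*pi).
Hence b_5 = (1/4)·(32/(5*pi)) = 8/(5*pi).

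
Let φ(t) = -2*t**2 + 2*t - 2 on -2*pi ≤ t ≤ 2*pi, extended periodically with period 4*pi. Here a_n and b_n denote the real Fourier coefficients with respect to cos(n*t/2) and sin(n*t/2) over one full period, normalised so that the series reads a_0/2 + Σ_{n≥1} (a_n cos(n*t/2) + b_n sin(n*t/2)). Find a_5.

a_5 = (1/(2*pi)) ∫_{-2*pi}^{2*pi} φ(t) cos(5*t/2) dt.
Integrating by parts twice (tabular method), an antiderivative of (-2*t**2 + 2*t - 2) cos(5*t/2) is -4*t**2*sin(5*t/2)/5 + 4*t*sin(5*t/2)/5 - 16*t*cos(5*t/2)/25 - 68*sin(5*t/2)/125 + 8*cos(5*t/2)/25; evaluating from -2*pi to 2*pi: ∫_{-2*pi}^{2*pi} (-2*t**2 + 2*t - 2) cos(5*t/2) dt = (-8/25 + 32*pi/25) - (-32*pi/25 - 8/25) = 64*pi/25.
Hence a_5 = (1/(2*pi))·(64*pi/25) = 32/25.

32/25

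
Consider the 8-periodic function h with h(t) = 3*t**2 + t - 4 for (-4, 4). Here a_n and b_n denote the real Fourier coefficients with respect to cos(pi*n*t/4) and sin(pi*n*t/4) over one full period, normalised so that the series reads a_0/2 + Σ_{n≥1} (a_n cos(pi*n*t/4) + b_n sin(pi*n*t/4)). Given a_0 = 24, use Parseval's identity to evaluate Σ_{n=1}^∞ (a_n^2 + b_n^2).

6304/15

Parseval: a_0^2/2 + Σ_{n≥1} (a_n^2+b_n^2) = 1/4 ∫_{-4}^{4} h(t)^2 dt = 10624/15.
Subtract a_0^2/2 = 288: Σ (a_n^2+b_n^2) = 6304/15.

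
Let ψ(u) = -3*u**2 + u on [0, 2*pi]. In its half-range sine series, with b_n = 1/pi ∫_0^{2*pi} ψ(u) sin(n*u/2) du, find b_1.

b_1 = 1/pi ∫_0^{2*pi} (-3*u**2 + u) sin(u/2) du.
Integrating by parts twice (tabular method), an antiderivative of (-3*u**2 + u) sin(u/2) is 6*u**2*cos(u/2) - 24*u*sin(u/2) - 2*u*cos(u/2) + 4*sin(u/2) - 48*cos(u/2); evaluating from 0 to 2*pi: ∫_{0}^{2*pi} (-3*u**2 + u) sin(u/2) du = (-24*pi**2 + 4*pi + 48) - (-48) = -24*pi**2 + 4*pi + 96.
Hence b_1 = (1/pi)·(-24*pi**2 + 4*pi + 96) = -24*pi + 4 + 96/pi.

-24*pi + 4 + 96/pi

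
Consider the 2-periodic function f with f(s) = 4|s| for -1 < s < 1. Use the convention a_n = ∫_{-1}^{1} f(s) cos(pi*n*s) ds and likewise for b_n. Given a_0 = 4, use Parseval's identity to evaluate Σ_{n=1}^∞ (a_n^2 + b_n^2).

8/3

Parseval: a_0^2/2 + Σ_{n≥1} (a_n^2+b_n^2) = ∫_{-1}^{1} f(s)^2 ds = 32/3.
Subtract a_0^2/2 = 8: Σ (a_n^2+b_n^2) = 8/3.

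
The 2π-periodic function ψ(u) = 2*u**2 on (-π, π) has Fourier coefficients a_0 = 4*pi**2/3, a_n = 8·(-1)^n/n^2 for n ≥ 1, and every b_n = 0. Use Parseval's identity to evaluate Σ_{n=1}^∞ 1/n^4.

Parseval: a_0^2/2 + Σ a_n^2 = (1/π) ∫_{-π}^{π} ψ(u)^2 du = 8*pi**4/5.
Subtract a_0^2/2 = 8*pi**4/9: Σ a_n^2 = 32*pi**4/45.
Since a_n^2 = 64/n^4, Σ 1/n^4 = pi**4/90.

pi**4/90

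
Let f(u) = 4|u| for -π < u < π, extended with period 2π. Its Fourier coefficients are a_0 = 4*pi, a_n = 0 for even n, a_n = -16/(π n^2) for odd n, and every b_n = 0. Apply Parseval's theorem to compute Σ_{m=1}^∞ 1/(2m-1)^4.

pi**4/96

Parseval: a_0^2/2 + Σ a_n^2 = (1/π) ∫_{-π}^{π} f(u)^2 du = 32*pi**2/3.
Subtract a_0^2/2 = 8*pi**2: Σ a_n^2 = 8*pi**2/3.
Only odd n contribute, with a_n^2 = 256/(π^2 n^4), so Σ_{m≥1} 1/(2m-1)^4 = π^2·(8*pi**2/3)/256 = pi**4/96.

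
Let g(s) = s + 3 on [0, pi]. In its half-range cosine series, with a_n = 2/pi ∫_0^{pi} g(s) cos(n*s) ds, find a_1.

-4/pi

a_1 = 2/pi ∫_0^{pi} (s + 3) cos(s) ds.
Integrating by parts (boundary term plus one more integral), an antiderivative of (s + 3) cos(s) is s*sin(s) + 3*sin(s) + cos(s); evaluating from 0 to pi: ∫_{0}^{pi} (s + 3) cos(s) ds = (-1) - (1) = -2.
Hence a_1 = (2/pi)·(-2) = -4/pi.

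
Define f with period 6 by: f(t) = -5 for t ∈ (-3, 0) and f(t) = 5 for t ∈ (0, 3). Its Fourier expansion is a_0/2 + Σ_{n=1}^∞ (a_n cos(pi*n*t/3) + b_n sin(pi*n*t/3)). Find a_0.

a_0 = 1/3 ∫_{-3}^{3} f(t) dt = 1/3 · (0) = 0.

0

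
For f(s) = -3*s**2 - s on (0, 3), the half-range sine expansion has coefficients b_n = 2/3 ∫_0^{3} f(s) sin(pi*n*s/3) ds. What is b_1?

-60/pi + 216/pi**3

b_1 = 2/3 ∫_0^{3} (-3*s**2 - s) sin(pi*s/3) ds.
Integrating by parts twice (tabular method), an antiderivative of (-3*s**2 - s) sin(pi*s/3) is 9*s**2*cos(pi*s/3)/pi - 54*s*sin(pi*s/3)/pi**2 + 3*s*cos(pi*s/3)/pi - 9*sin(pi*s/3)/pi**2 - 162*cos(pi*s/3)/pi**3; evaluating from 0 to 3: ∫_{0}^{3} (-3*s**2 - s) sin(pi*s/3) ds = (-90/pi + 162/pi**3) - (-162/pi**3) = -90/pi + 324/pi**3.
Hence b_1 = (2/3)·(-90/pi + 324/pi**3) = -60/pi + 216/pi**3.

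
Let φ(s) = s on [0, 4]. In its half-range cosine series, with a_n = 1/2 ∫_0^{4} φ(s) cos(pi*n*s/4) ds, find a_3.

-16/(9*pi**2)

a_3 = 1/2 ∫_0^{4} (s) cos(3*pi*s/4) ds.
Integrating by parts (boundary term plus one more integral), an antiderivative of (s) cos(3*pi*s/4) is 4*s*sin(3*pi*s/4)/(3*pi) + 16*cos(3*pi*s/4)/(9*pi**2); evaluating from 0 to 4: ∫_{0}^{4} (s) cos(3*pi*s/4) ds = (-16/(9*pi**2)) - (16/(9*pi**2)) = -32/(9*pi**2).
Hence a_3 = (1/2)·(-32/(9*pi**2)) = -16/(9*pi**2).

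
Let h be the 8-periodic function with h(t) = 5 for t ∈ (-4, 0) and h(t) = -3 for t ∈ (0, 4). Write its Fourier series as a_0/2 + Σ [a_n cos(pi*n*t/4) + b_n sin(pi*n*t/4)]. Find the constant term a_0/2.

a_0 = 1/4 ∫_{-4}^{4} h(t) dt = 1/4 · (8) = 2.
So the constant term a_0/2 = 1.

1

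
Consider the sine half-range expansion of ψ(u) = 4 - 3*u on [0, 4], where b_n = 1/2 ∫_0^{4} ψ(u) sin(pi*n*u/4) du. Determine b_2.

12/pi

b_2 = 1/2 ∫_0^{4} (4 - 3*u) sin(pi*u/2) du.
Integrating by parts (boundary term plus one more integral), an antiderivative of (4 - 3*u) sin(pi*u/2) is 6*u*cos(pi*u/2)/pi - 12*sin(pi*u/2)/pi**2 - 8*cos(pi*u/2)/pi; evaluating from 0 to 4: ∫_{0}^{4} (4 - 3*u) sin(pi*u/2) du = (16/pi) - (-8/pi) = 24/pi.
Hence b_2 = (1/2)·(24/pi) = 12/pi.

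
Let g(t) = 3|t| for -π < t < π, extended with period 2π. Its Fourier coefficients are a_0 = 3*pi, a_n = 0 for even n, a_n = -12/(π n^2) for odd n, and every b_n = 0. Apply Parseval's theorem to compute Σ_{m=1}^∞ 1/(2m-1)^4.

pi**4/96

Parseval: a_0^2/2 + Σ a_n^2 = (1/π) ∫_{-π}^{π} g(t)^2 dt = 6*pi**2.
Subtract a_0^2/2 = 9*pi**2/2: Σ a_n^2 = 3*pi**2/2.
Only odd n contribute, with a_n^2 = 144/(π^2 n^4), so Σ_{m≥1} 1/(2m-1)^4 = π^2·(3*pi**2/2)/144 = pi**4/96.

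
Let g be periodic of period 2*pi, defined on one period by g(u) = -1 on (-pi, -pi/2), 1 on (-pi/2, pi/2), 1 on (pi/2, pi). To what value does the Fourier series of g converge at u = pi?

At u = pi the one-sided limits are g(pi^-) = 1 and g(pi^+) = -1.
By Dirichlet's theorem the series converges to their average, [(1) + (-1)]/2 = 0.

0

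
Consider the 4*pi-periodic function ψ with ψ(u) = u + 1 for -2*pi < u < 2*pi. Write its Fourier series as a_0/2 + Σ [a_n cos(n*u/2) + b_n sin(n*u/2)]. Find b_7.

4/7

b_7 = (1/(2*pi)) ∫_{-2*pi}^{2*pi} ψ(u) sin(7*u/2) du.
Integrating by parts (boundary term plus one more integral), an antiderivative of (u + 1) sin(7*u/2) is -2*u*cos(7*u/2)/7 + 4*sin(7*u/2)/49 - 2*cos(7*u/2)/7; evaluating from -2*pi to 2*pi: ∫_{-2*pi}^{2*pi} (u + 1) sin(7*u/2) du = (2/7 + 4*pi/7) - (2/7 - 4*pi/7) = 8*pi/7.
Hence b_7 = (1/(2*pi))·(8*pi/7) = 4/7.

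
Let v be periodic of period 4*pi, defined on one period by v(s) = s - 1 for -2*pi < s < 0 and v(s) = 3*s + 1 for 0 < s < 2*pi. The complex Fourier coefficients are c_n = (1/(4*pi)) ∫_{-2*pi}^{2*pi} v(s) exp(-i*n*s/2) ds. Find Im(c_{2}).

2

Since v is real-valued, Im(c_{2}) = -(1/(4*pi)) ∫_{-2*pi}^{2*pi} v(s) sin(s) ds = -b_{2}/2.
Split the integral at the breakpoints.
Integrating by parts (boundary term plus one more integral), an antiderivative of (s - 1) sin(s) is -s*cos(s) + sin(s) + cos(s); evaluating from -2*pi to 0: ∫_{-2*pi}^{0} (s - 1) sin(s) ds = (1) - (1 + 2*pi) = -2*pi.
Integrating by parts (boundary term plus one more integral), an antiderivative of (3*s + 1) sin(s) is -3*s*cos(s) + 3*sin(s) - cos(s); evaluating from 0 to 2*pi: ∫_{0}^{2*pi} (3*s + 1) sin(s) ds = (-6*pi - 1) - (-1) = -6*pi.
So ∫_{-2*pi}^{2*pi} v(s) sin(s) ds = -8*pi.
Hence Im(c_{2}) = (-1/(4*pi))·(-8*pi) = 2.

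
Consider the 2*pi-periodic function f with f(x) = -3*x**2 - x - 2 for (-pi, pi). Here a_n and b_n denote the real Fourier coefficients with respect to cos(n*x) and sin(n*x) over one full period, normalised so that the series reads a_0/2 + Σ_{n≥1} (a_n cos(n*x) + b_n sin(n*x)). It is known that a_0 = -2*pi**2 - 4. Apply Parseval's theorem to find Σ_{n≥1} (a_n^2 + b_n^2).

Parseval: a_0^2/2 + Σ_{n≥1} (a_n^2+b_n^2) = 1/pi ∫_{-pi}^{pi} f(x)^2 dx = 8 + 26*pi**2/3 + 18*pi**4/5.
Subtract a_0^2/2 = 2*(2 + pi**2)**2: Σ (a_n^2+b_n^2) = 2*pi**2*(5 + 12*pi**2)/15.

2*pi**2*(5 + 12*pi**2)/15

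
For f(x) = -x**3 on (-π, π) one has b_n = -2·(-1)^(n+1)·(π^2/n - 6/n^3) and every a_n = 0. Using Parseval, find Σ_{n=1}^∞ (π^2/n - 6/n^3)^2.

pi**6/14

Parseval: Σ b_n^2 = (1/π) ∫_{-π}^{π} f(x)^2 dx = 2*pi**6/7.
b_n^2 = 4·(π^2/n - 6/n^3)^2, so the sum equals (2*pi**6/7)/4 = pi**6/14.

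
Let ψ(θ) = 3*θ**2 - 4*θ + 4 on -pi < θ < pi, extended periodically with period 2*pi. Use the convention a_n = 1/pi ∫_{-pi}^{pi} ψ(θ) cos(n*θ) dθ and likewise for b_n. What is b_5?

b_5 = 1/pi ∫_{-pi}^{pi} ψ(θ) sin(5*θ) dθ.
Integrating by parts twice (tabular method), an antiderivative of (3*θ**2 - 4*θ + 4) sin(5*θ) is -3*θ**2*cos(5*θ)/5 + 6*θ*sin(5*θ)/25 + 4*θ*cos(5*θ)/5 - 4*sin(5*θ)/25 - 94*cos(5*θ)/125; evaluating from -pi to pi: ∫_{-pi}^{pi} (3*θ**2 - 4*θ + 4) sin(5*θ) dθ = (-4*pi/5 + 94/125 + 3*pi**2/5) - (94/125 + 4*pi/5 + 3*pi**2/5) = -8*pi/5.
Hence b_5 = (1/pi)·(-8*pi/5) = -8/5.

-8/5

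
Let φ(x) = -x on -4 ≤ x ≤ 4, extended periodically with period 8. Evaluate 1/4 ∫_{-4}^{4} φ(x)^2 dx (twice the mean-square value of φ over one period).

32/3

1/4 ∫_{-4}^{4} φ(x)^2 dx = 1/4 · (128/3) = 32/3.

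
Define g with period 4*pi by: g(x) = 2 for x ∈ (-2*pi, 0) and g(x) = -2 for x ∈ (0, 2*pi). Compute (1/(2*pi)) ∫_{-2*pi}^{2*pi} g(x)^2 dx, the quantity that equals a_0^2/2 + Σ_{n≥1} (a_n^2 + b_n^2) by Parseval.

8

(1/(2*pi)) ∫_{-2*pi}^{2*pi} g(x)^2 dx = (1/(2*pi)) · (16*pi) = 8.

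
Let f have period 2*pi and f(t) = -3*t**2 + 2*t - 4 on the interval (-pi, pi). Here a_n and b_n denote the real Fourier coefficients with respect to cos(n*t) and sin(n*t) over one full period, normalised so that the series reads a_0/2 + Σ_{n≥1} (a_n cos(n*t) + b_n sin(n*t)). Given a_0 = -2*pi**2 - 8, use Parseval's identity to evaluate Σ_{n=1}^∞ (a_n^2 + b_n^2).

8*pi**2*(5 + 3*pi**2)/15

Parseval: a_0^2/2 + Σ_{n≥1} (a_n^2+b_n^2) = 1/pi ∫_{-pi}^{pi} f(t)^2 dt = 32 + 56*pi**2/3 + 18*pi**4/5.
Subtract a_0^2/2 = 2*(4 + pi**2)**2: Σ (a_n^2+b_n^2) = 8*pi**2*(5 + 3*pi**2)/15.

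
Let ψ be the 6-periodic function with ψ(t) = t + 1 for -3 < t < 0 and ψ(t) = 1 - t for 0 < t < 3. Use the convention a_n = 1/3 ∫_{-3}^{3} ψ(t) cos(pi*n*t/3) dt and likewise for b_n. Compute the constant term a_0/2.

a_0 = 1/3 ∫_{-3}^{3} ψ(t) dt = 1/3 · (-3) = -1.
So the constant term a_0/2 = -1/2.

-1/2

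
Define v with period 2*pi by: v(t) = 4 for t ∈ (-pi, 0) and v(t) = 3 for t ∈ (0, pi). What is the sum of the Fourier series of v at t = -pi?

At t = -pi the one-sided limits are v(-pi^-) = 3 and v(-pi^+) = 4.
By Dirichlet's theorem the series converges to their average, [(3) + (4)]/2 = 7/2.

7/2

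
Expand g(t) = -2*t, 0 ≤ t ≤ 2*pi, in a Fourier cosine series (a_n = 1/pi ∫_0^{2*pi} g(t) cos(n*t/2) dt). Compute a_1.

a_1 = 1/pi ∫_0^{2*pi} (-2*t) cos(t/2) dt.
Integrating by parts (boundary term plus one more integral), an antiderivative of (-2*t) cos(t/2) is -4*t*sin(t/2) - 8*cos(t/2); evaluating from 0 to 2*pi: ∫_{0}^{2*pi} (-2*t) cos(t/2) dt = (8) - (-8) = 16.
Hence a_1 = (1/pi)·(16) = 16/pi.

16/pi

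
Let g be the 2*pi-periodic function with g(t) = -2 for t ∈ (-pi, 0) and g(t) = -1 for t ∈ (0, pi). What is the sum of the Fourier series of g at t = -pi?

-3/2

At t = -pi the one-sided limits are g(-pi^-) = -1 and g(-pi^+) = -2.
By Dirichlet's theorem the series converges to their average, [(-1) + (-2)]/2 = -3/2.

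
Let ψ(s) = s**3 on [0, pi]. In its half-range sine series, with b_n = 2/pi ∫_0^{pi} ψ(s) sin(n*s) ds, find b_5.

-12/125 + 2*pi**2/5

b_5 = 2/pi ∫_0^{pi} (s**3) sin(5*s) ds.
Integrating by parts three times (tabular method), an antiderivative of (s**3) sin(5*s) is -s**3*cos(5*s)/5 + 3*s**2*sin(5*s)/25 + 6*s*cos(5*s)/125 - 6*sin(5*s)/625; evaluating from 0 to pi: ∫_{0}^{pi} (s**3) sin(5*s) ds = (pi*(-6 + 25*pi**2)/125) - (0) = pi*(-6 + 25*pi**2)/125.
Hence b_5 = (2/pi)·(pi*(-6 + 25*pi**2)/125) = -12/125 + 2*pi**2/5.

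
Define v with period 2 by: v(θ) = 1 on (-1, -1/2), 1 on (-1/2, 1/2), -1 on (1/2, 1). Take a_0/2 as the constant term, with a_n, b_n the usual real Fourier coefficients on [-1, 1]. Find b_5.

-2/(5*pi)

b_5 = ∫_{-1}^{1} v(θ) sin(5*pi*θ) dθ.
Split the integral at the breakpoints.
Directly, an antiderivative of (1) sin(5*pi*θ) is -cos(5*pi*θ)/(5*pi); evaluating from -1 to -1/2: ∫_{-1}^{-1/2} (1) sin(5*pi*θ) dθ = (0) - (1/(5*pi)) = -1/(5*pi).
Directly, an antiderivative of (1) sin(5*pi*θ) is -cos(5*pi*θ)/(5*pi); evaluating from -1/2 to 1/2: ∫_{-1/2}^{1/2} (1) sin(5*pi*θ) dθ = (0) - (0) = 0.
Directly, an antiderivative of (-1) sin(5*pi*θ) is cos(5*pi*θ)/(5*pi); evaluating from 1/2 to 1: ∫_{1/2}^{1} (-1) sin(5*pi*θ) dθ = (-1/(5*pi)) - (0) = -1/(5*pi).
Summing the pieces gives b_5 = -2/(5*pi).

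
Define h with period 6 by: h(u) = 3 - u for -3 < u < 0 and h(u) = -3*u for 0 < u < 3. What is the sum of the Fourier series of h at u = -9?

u = -9 differs from u = -3 by -1 full period(s), and the series is 6-periodic.
At u = -3 the one-sided limits are h(-3^-) = -9 and h(-3^+) = 6.
By Dirichlet's theorem the series converges to their average, [(-9) + (6)]/2 = -3/2.

-3/2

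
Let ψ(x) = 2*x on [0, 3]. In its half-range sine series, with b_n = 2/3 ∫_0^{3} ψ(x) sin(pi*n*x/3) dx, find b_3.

b_3 = 2/3 ∫_0^{3} (2*x) sin(pi*x) dx.
Integrating by parts (boundary term plus one more integral), an antiderivative of (2*x) sin(pi*x) is -2*x*cos(pi*x)/pi + 2*sin(pi*x)/pi**2; evaluating from 0 to 3: ∫_{0}^{3} (2*x) sin(pi*x) dx = (6/pi) - (0) = 6/pi.
Hence b_3 = (2/3)·(6/pi) = 4/pi.

4/pi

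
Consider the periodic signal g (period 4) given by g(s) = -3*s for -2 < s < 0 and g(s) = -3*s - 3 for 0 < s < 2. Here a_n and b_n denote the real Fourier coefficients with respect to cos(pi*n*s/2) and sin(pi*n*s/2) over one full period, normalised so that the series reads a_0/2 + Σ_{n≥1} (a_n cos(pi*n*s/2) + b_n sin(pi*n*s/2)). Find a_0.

-3

a_0 = 1/2 ∫_{-2}^{2} g(s) ds = 1/2 · (-6) = -3.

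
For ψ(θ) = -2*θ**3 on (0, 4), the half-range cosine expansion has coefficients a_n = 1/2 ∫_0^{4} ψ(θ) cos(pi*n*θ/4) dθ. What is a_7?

a_7 = 1/2 ∫_0^{4} (-2*θ**3) cos(7*pi*θ/4) dθ.
Integrating by parts three times (tabular method), an antiderivative of (-2*θ**3) cos(7*pi*θ/4) is -8*θ**3*sin(7*pi*θ/4)/(7*pi) - 96*θ**2*cos(7*pi*θ/4)/(49*pi**2) + 768*θ*sin(7*pi*θ/4)/(343*pi**3) + 3072*cos(7*pi*θ/4)/(2401*pi**4); evaluating from 0 to 4: ∫_{0}^{4} (-2*θ**3) cos(7*pi*θ/4) dθ = (1536*(-2 + 49*pi**2)/(2401*pi**4)) - (3072/(2401*pi**4)) = 1536*(-4 + 49*pi**2)/(2401*pi**4).
Hence a_7 = (1/2)·(1536*(-4 + 49*pi**2)/(2401*pi**4)) = 768*(-4 + 49*pi**2)/(2401*pi**4).

768*(-4 + 49*pi**2)/(2401*pi**4)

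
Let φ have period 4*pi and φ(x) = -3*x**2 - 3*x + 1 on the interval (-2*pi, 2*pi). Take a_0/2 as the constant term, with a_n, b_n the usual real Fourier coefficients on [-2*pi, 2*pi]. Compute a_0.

a_0 = (1/(2*pi)) ∫_{-2*pi}^{2*pi} φ(x) dx = (1/(2*pi)) · (-16*pi**3 + 4*pi) = 2 - 8*pi**2.

2 - 8*pi**2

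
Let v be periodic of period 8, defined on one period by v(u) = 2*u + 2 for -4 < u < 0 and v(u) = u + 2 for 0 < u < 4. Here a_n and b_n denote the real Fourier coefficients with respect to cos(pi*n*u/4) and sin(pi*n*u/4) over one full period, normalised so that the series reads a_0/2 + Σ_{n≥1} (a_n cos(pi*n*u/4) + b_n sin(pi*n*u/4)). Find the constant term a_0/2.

a_0 = 1/4 ∫_{-4}^{4} v(u) du = 1/4 · (8) = 2.
So the constant term a_0/2 = 1.

1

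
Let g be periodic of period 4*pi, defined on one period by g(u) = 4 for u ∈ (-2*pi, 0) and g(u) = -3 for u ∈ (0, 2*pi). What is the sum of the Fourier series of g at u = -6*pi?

u = -6*pi differs from u = -2*pi by -1 full period(s), and the series is 4*pi-periodic.
At u = -2*pi the one-sided limits are g(-2*pi^-) = -3 and g(-2*pi^+) = 4.
By Dirichlet's theorem the series converges to their average, [(-3) + (4)]/2 = 1/2.

1/2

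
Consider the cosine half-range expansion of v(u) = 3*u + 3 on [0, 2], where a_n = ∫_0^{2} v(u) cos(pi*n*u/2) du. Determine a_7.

a_7 = ∫_0^{2} (3*u + 3) cos(7*pi*u/2) du.
Integrating by parts (boundary term plus one more integral), an antiderivative of (3*u + 3) cos(7*pi*u/2) is 6*u*sin(7*pi*u/2)/(7*pi) + 6*sin(7*pi*u/2)/(7*pi) + 12*cos(7*pi*u/2)/(49*pi**2); evaluating from 0 to 2: ∫_{0}^{2} (3*u + 3) cos(7*pi*u/2) du = (-12/(49*pi**2)) - (12/(49*pi**2)) = -24/(49*pi**2).
Hence a_7 = -24/(49*pi**2).

-24/(49*pi**2)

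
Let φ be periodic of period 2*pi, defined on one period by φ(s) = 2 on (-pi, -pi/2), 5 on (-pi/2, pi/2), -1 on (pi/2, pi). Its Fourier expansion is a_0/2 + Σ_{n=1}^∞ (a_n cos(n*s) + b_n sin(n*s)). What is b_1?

-3/pi

b_1 = 1/pi ∫_{-pi}^{pi} φ(s) sin(s) ds.
Split the integral at the breakpoints.
Directly, an antiderivative of (2) sin(s) is -2*cos(s); evaluating from -pi to -pi/2: ∫_{-pi}^{-pi/2} (2) sin(s) ds = (0) - (2) = -2.
Directly, an antiderivative of (5) sin(s) is -5*cos(s); evaluating from -pi/2 to pi/2: ∫_{-pi/2}^{pi/2} (5) sin(s) ds = (0) - (0) = 0.
Directly, an antiderivative of (-1) sin(s) is cos(s); evaluating from pi/2 to pi: ∫_{pi/2}^{pi} (-1) sin(s) ds = (-1) - (0) = -1.
Summing the pieces and multiplying by (1/pi) gives b_1 = -3/pi.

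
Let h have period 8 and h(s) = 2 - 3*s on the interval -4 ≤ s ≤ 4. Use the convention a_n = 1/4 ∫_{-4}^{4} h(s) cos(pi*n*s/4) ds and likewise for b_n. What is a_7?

a_7 = 1/4 ∫_{-4}^{4} h(s) cos(7*pi*s/4) ds.
Integrating by parts (boundary term plus one more integral), an antiderivative of (2 - 3*s) cos(7*pi*s/4) is -12*s*sin(7*pi*s/4)/(7*pi) + 8*sin(7*pi*s/4)/(7*pi) - 48*cos(7*pi*s/4)/(49*pi**2); evaluating from -4 to 4: ∫_{-4}^{4} (2 - 3*s) cos(7*pi*s/4) ds = (48/(49*pi**2)) - (48/(49*pi**2)) = 0.
Hence a_7 = (1/4)·(0) = 0.

0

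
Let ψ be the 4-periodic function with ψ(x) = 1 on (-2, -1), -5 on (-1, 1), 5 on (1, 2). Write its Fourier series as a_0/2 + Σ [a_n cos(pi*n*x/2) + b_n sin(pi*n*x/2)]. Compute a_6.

a_6 = 1/2 ∫_{-2}^{2} ψ(x) cos(3*pi*x) dx.
Split the integral at the breakpoints.
Directly, an antiderivative of (1) cos(3*pi*x) is sin(3*pi*x)/(3*pi); evaluating from -2 to -1: ∫_{-2}^{-1} (1) cos(3*pi*x) dx = (0) - (0) = 0.
Directly, an antiderivative of (-5) cos(3*pi*x) is -5*sin(3*pi*x)/(3*pi); evaluating from -1 to 1: ∫_{-1}^{1} (-5) cos(3*pi*x) dx = (0) - (0) = 0.
Directly, an antiderivative of (5) cos(3*pi*x) is 5*sin(3*pi*x)/(3*pi); evaluating from 1 to 2: ∫_{1}^{2} (5) cos(3*pi*x) dx = (0) - (0) = 0.
Summing the pieces and multiplying by (1/2) gives a_6 = 0.

0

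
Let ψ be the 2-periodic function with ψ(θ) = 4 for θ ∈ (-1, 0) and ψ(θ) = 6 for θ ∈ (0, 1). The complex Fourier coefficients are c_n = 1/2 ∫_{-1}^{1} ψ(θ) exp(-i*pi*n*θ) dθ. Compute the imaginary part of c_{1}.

Since ψ is real-valued, Im(c_{1}) = -1/2 ∫_{-1}^{1} ψ(θ) sin(pi*θ) dθ = -b_{1}/2.
Split the integral at the breakpoints.
Directly, an antiderivative of (4) sin(pi*θ) is -4*cos(pi*θ)/pi; evaluating from -1 to 0: ∫_{-1}^{0} (4) sin(pi*θ) dθ = (-4/pi) - (4/pi) = -8/pi.
Directly, an antiderivative of (6) sin(pi*θ) is -6*cos(pi*θ)/pi; evaluating from 0 to 1: ∫_{0}^{1} (6) sin(pi*θ) dθ = (6/pi) - (-6/pi) = 12/pi.
So ∫_{-1}^{1} ψ(θ) sin(pi*θ) dθ = 4/pi.
Hence Im(c_{1}) = (-1/2)·(4/pi) = -2/pi.

-2/pi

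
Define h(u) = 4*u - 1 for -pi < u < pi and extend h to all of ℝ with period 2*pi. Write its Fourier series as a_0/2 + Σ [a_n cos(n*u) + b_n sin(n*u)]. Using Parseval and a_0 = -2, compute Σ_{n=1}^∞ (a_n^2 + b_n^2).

Parseval: a_0^2/2 + Σ_{n≥1} (a_n^2+b_n^2) = 1/pi ∫_{-pi}^{pi} h(u)^2 du = 2 + 32*pi**2/3.
Subtract a_0^2/2 = 2: Σ (a_n^2+b_n^2) = 32*pi**2/3.

32*pi**2/3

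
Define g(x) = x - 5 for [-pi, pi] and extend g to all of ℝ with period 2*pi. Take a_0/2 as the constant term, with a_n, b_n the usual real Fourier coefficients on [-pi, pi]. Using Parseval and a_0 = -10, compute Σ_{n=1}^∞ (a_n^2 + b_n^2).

Parseval: a_0^2/2 + Σ_{n≥1} (a_n^2+b_n^2) = 1/pi ∫_{-pi}^{pi} g(x)^2 dx = 2*pi**2/3 + 50.
Subtract a_0^2/2 = 50: Σ (a_n^2+b_n^2) = 2*pi**2/3.

2*pi**2/3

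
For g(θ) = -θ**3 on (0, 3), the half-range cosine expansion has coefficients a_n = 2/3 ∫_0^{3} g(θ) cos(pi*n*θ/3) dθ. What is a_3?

2*(-4 + 9*pi**2)/pi**4

a_3 = 2/3 ∫_0^{3} (-θ**3) cos(pi*θ) dθ.
Integrating by parts three times (tabular method), an antiderivative of (-θ**3) cos(pi*θ) is -θ**3*sin(pi*θ)/pi - 3*θ**2*cos(pi*θ)/pi**2 + 6*θ*sin(pi*θ)/pi**3 + 6*cos(pi*θ)/pi**4; evaluating from 0 to 3: ∫_{0}^{3} (-θ**3) cos(pi*θ) dθ = (3*(-2 + 9*pi**2)/pi**4) - (6/pi**4) = 3*(-4 + 9*pi**2)/pi**4.
Hence a_3 = (2/3)·(3*(-4 + 9*pi**2)/pi**4) = 2*(-4 + 9*pi**2)/pi**4.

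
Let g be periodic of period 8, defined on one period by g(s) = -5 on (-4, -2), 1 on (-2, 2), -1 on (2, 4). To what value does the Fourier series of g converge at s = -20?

-3

s = -20 differs from s = -4 by -2 full period(s), and the series is 8-periodic.
At s = -4 the one-sided limits are g(-4^-) = -1 and g(-4^+) = -5.
By Dirichlet's theorem the series converges to their average, [(-1) + (-5)]/2 = -3.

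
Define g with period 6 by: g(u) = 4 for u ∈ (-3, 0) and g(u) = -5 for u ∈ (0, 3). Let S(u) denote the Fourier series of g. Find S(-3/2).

g is continuous at u = -3/2 with value 4, so the series converges to 4 there.

4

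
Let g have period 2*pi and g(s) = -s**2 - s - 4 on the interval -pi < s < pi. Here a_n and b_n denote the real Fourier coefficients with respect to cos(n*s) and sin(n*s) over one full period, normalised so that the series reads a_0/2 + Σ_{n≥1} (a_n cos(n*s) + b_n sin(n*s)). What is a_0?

-8 - 2*pi**2/3

a_0 = 1/pi ∫_{-pi}^{pi} g(s) ds = 1/pi · (-2*pi*(pi**2 + 12)/3) = -8 - 2*pi**2/3.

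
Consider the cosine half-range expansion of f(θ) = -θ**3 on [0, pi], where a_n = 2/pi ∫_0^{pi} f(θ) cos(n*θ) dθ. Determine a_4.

-3*pi/8

a_4 = 2/pi ∫_0^{pi} (-θ**3) cos(4*θ) dθ.
Integrating by parts three times (tabular method), an antiderivative of (-θ**3) cos(4*θ) is -θ**3*sin(4*θ)/4 - 3*θ**2*cos(4*θ)/16 + 3*θ*sin(4*θ)/32 + 3*cos(4*θ)/128; evaluating from 0 to pi: ∫_{0}^{pi} (-θ**3) cos(4*θ) dθ = (3/128 - 3*pi**2/16) - (3/128) = -3*pi**2/16.
Hence a_4 = (2/pi)·(-3*pi**2/16) = -3*pi/8.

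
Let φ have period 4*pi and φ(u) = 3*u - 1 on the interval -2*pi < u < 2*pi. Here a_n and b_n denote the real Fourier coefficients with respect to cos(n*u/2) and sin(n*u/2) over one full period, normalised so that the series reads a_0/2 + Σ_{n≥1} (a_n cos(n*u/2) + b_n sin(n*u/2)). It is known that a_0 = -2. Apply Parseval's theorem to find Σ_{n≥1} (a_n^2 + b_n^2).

24*pi**2

Parseval: a_0^2/2 + Σ_{n≥1} (a_n^2+b_n^2) = (1/(2*pi)) ∫_{-2*pi}^{2*pi} φ(u)^2 du = 2 + 24*pi**2.
Subtract a_0^2/2 = 2: Σ (a_n^2+b_n^2) = 24*pi**2.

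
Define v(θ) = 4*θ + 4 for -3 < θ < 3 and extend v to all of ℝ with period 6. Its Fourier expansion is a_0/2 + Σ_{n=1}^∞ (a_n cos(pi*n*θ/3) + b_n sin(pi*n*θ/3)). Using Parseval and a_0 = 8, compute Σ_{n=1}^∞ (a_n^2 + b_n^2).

96

Parseval: a_0^2/2 + Σ_{n≥1} (a_n^2+b_n^2) = 1/3 ∫_{-3}^{3} v(θ)^2 dθ = 128.
Subtract a_0^2/2 = 32: Σ (a_n^2+b_n^2) = 96.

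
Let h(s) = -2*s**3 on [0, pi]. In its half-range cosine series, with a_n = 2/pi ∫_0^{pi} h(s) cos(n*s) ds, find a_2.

a_2 = 2/pi ∫_0^{pi} (-2*s**3) cos(2*s) ds.
Integrating by parts three times (tabular method), an antiderivative of (-2*s**3) cos(2*s) is -s**3*sin(2*s) - 3*s**2*cos(2*s)/2 + 3*s*sin(2*s)/2 + 3*cos(2*s)/4; evaluating from 0 to pi: ∫_{0}^{pi} (-2*s**3) cos(2*s) ds = (3/4 - 3*pi**2/2) - (3/4) = -3*pi**2/2.
Hence a_2 = (2/pi)·(-3*pi**2/2) = -3*pi.

-3*pi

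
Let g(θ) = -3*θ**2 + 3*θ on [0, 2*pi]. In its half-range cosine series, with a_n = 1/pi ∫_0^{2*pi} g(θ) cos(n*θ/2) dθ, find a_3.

8*(-1 + 2*pi)/(3*pi)

a_3 = 1/pi ∫_0^{2*pi} (-3*θ**2 + 3*θ) cos(3*θ/2) dθ.
Integrating by parts twice (tabular method), an antiderivative of (-3*θ**2 + 3*θ) cos(3*θ/2) is -2*θ**2*sin(3*θ/2) + 2*θ*sin(3*θ/2) - 8*θ*cos(3*θ/2)/3 + 16*sin(3*θ/2)/9 + 4*cos(3*θ/2)/3; evaluating from 0 to 2*pi: ∫_{0}^{2*pi} (-3*θ**2 + 3*θ) cos(3*θ/2) dθ = (-4/3 + 16*pi/3) - (4/3) = -8/3 + 16*pi/3.
Hence a_3 = (1/pi)·(-8/3 + 16*pi/3) = 8*(-1 + 2*pi)/(3*pi).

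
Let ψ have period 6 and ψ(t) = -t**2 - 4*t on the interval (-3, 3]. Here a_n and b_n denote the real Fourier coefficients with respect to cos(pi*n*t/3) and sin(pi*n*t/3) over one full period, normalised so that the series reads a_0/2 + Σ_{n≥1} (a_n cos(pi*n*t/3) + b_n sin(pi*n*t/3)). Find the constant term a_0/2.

-3

a_0 = 1/3 ∫_{-3}^{3} ψ(t) dt = 1/3 · (-18) = -6.
So the constant term a_0/2 = -3.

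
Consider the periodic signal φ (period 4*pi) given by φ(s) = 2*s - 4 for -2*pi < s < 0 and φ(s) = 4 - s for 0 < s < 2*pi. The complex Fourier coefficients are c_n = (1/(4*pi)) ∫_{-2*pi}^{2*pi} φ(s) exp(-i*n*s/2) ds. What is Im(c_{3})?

Since φ is real-valued, Im(c_{3}) = -(1/(4*pi)) ∫_{-2*pi}^{2*pi} φ(s) sin(3*s/2) ds = -b_{3}/2.
Split the integral at the breakpoints.
Integrating by parts (boundary term plus one more integral), an antiderivative of (2*s - 4) sin(3*s/2) is -4*s*cos(3*s/2)/3 + 8*sin(3*s/2)/9 + 8*cos(3*s/2)/3; evaluating from -2*pi to 0: ∫_{-2*pi}^{0} (2*s - 4) sin(3*s/2) ds = (8/3) - (-8*pi/3 - 8/3) = 16/3 + 8*pi/3.
Integrating by parts (boundary term plus one more integral), an antiderivative of (4 - s) sin(3*s/2) is 2*s*cos(3*s/2)/3 - 4*sin(3*s/2)/9 - 8*cos(3*s/2)/3; evaluating from 0 to 2*pi: ∫_{0}^{2*pi} (4 - s) sin(3*s/2) ds = (8/3 - 4*pi/3) - (-8/3) = 16/3 - 4*pi/3.
So ∫_{-2*pi}^{2*pi} φ(s) sin(3*s/2) ds = 4*pi/3 + 32/3.
Hence Im(c_{3}) = (-1/(4*pi))·(4*pi/3 + 32/3) = (-8 - pi)/(3*pi).

(-8 - pi)/(3*pi)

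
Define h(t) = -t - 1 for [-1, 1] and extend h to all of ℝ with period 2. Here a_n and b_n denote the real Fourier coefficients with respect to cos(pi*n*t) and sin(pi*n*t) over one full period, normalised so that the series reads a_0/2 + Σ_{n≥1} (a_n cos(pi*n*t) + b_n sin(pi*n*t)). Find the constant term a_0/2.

-1

a_0 = ∫_{-1}^{1} h(t) dt = -2.
So the constant term a_0/2 = -1.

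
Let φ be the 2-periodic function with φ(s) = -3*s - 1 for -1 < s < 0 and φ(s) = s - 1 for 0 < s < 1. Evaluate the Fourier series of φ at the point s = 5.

1

s = 5 differs from s = 1 by 2 full period(s), and the series is 2-periodic.
At s = 1 the one-sided limits are φ(1^-) = 0 and φ(1^+) = 2.
By Dirichlet's theorem the series converges to their average, [(0) + (2)]/2 = 1.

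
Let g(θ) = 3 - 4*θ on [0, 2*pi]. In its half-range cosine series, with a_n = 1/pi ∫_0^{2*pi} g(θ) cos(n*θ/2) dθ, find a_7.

32/(49*pi)

a_7 = 1/pi ∫_0^{2*pi} (3 - 4*θ) cos(7*θ/2) dθ.
Integrating by parts (boundary term plus one more integral), an antiderivative of (3 - 4*θ) cos(7*θ/2) is -8*θ*sin(7*θ/2)/7 + 6*sin(7*θ/2)/7 - 16*cos(7*θ/2)/49; evaluating from 0 to 2*pi: ∫_{0}^{2*pi} (3 - 4*θ) cos(7*θ/2) dθ = (16/49) - (-16/49) = 32/49.
Hence a_7 = (1/pi)·(32/49) = 32/(49*pi).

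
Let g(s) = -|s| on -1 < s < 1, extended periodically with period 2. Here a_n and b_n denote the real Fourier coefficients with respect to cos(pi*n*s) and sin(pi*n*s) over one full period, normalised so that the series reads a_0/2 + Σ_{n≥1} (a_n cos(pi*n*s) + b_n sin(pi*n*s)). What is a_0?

a_0 = ∫_{-1}^{1} g(s) ds = -1.

-1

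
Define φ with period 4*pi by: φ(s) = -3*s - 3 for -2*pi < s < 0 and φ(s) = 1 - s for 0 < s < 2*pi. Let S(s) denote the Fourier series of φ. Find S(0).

-1

At s = 0 the one-sided limits are φ(0^-) = -3 and φ(0^+) = 1.
By Dirichlet's theorem the series converges to their average, [(-3) + (1)]/2 = -1.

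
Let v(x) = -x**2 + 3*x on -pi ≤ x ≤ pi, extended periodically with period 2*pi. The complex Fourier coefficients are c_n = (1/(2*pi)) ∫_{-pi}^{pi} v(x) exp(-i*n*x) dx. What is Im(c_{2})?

Since v is real-valued, Im(c_{2}) = -(1/(2*pi)) ∫_{-pi}^{pi} v(x) sin(2*x) dx = -b_{2}/2.
Integrating by parts twice (tabular method), an antiderivative of (-x**2 + 3*x) sin(2*x) is x**2*cos(2*x)/2 - x*sin(2*x)/2 - 3*x*cos(2*x)/2 + 3*sin(2*x)/4 - cos(2*x)/4; evaluating from -pi to pi: ∫_{-pi}^{pi} (-x**2 + 3*x) sin(2*x) dx = (-3*pi/2 - 1/4 + pi**2/2) - (-1/4 + 3*pi/2 + pi**2/2) = -3*pi.
Hence Im(c_{2}) = (-1/(2*pi))·(-3*pi) = 3/2.

3/2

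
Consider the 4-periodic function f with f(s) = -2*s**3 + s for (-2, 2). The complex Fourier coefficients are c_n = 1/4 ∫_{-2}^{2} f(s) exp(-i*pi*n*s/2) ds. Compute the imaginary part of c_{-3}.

2*(16 - 21*pi**2)/(9*pi**3)

Since f is real-valued, Im(c_{-3}) = -1/4 ∫_{-2}^{2} f(s) sin(-3*pi*s/2) ds = b_{3}/2.
f is odd and sin(-3*pi*s/2) is odd, so the integrand is even: ∫_{-2}^{2} f(s) sin(-3*pi*s/2) ds = 2∫_0^{2} f(s) sin(-3*pi*s/2) ds.
Integrating by parts three times (tabular method), an antiderivative of (-2*s**3 + s) sin(-3*pi*s/2) is -4*s**3*cos(3*pi*s/2)/(3*pi) + 8*s**2*sin(3*pi*s/2)/(3*pi**2) + 32*s*cos(3*pi*s/2)/(9*pi**3) + 2*s*cos(3*pi*s/2)/(3*pi) - 4*sin(3*pi*s/2)/(9*pi**2) - 64*sin(3*pi*s/2)/(27*pi**4); evaluating from 0 to 2: ∫_{0}^{2} (-2*s**3 + s) sin(-3*pi*s/2) ds = (4*(-16 + 21*pi**2)/(9*pi**3)) - (0) = 4*(-16 + 21*pi**2)/(9*pi**3).
So ∫_{-2}^{2} f(s) sin(-3*pi*s/2) ds = 8*(-16 + 21*pi**2)/(9*pi**3).
Hence Im(c_{-3}) = (-1/4)·(8*(-16 + 21*pi**2)/(9*pi**3)) = 2*(16 - 21*pi**2)/(9*pi**3).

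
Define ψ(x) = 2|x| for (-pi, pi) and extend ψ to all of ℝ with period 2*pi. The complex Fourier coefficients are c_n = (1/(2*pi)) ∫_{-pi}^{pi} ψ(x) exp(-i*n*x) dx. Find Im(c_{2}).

Since ψ is real-valued, Im(c_{2}) = -(1/(2*pi)) ∫_{-pi}^{pi} ψ(x) sin(2*x) dx = -b_{2}/2.
(ψ is even, so the integrand is odd over a symmetric interval and the integral vanishes.)

0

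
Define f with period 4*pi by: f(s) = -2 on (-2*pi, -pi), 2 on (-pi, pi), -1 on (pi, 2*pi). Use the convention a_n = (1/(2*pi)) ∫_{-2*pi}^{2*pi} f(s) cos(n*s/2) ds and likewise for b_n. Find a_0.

1/2

a_0 = (1/(2*pi)) ∫_{-2*pi}^{2*pi} f(s) ds = (1/(2*pi)) · (pi) = 1/2.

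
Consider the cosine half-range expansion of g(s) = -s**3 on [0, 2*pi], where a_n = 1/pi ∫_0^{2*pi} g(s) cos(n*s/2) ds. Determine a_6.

a_6 = 1/pi ∫_0^{2*pi} (-s**3) cos(3*s) ds.
Integrating by parts three times (tabular method), an antiderivative of (-s**3) cos(3*s) is -s**3*sin(3*s)/3 - s**2*cos(3*s)/3 + 2*s*sin(3*s)/9 + 2*cos(3*s)/27; evaluating from 0 to 2*pi: ∫_{0}^{2*pi} (-s**3) cos(3*s) ds = (2/27 - 4*pi**2/3) - (2/27) = -4*pi**2/3.
Hence a_6 = (1/pi)·(-4*pi**2/3) = -4*pi/3.

-4*pi/3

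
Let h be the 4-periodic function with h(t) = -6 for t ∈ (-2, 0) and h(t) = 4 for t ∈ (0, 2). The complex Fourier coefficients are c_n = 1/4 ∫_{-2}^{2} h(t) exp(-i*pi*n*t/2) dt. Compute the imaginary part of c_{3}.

Since h is real-valued, Im(c_{3}) = -1/4 ∫_{-2}^{2} h(t) sin(3*pi*t/2) dt = -b_{3}/2.
Split the integral at the breakpoints.
Directly, an antiderivative of (-6) sin(3*pi*t/2) is 4*cos(3*pi*t/2)/pi; evaluating from -2 to 0: ∫_{-2}^{0} (-6) sin(3*pi*t/2) dt = (4/pi) - (-4/pi) = 8/pi.
Directly, an antiderivative of (4) sin(3*pi*t/2) is -8*cos(3*pi*t/2)/(3*pi); evaluating from 0 to 2: ∫_{0}^{2} (4) sin(3*pi*t/2) dt = (8/(3*pi)) - (-8/(3*pi)) = 16/(3*pi).
So ∫_{-2}^{2} h(t) sin(3*pi*t/2) dt = 40/(3*pi).
Hence Im(c_{3}) = (-1/4)·(40/(3*pi)) = -10/(3*pi).

-10/(3*pi)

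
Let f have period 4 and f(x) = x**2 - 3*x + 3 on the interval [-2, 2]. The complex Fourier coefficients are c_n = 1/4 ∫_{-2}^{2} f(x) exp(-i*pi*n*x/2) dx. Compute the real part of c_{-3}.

Since f is real-valued, Re(c_{-3}) = 1/4 ∫_{-2}^{2} f(x) cos(-3*pi*x/2) dx = a_{3}/2.
Integrating by parts twice (tabular method), an antiderivative of (x**2 - 3*x + 3) cos(-3*pi*x/2) is 2*x**2*sin(3*pi*x/2)/(3*pi) - 2*x*sin(3*pi*x/2)/pi + 8*x*cos(3*pi*x/2)/(9*pi**2) - 16*sin(3*pi*x/2)/(27*pi**3) + 2*sin(3*pi*x/2)/pi - 4*cos(3*pi*x/2)/(3*pi**2); evaluating from -2 to 2: ∫_{-2}^{2} (x**2 - 3*x + 3) cos(-3*pi*x/2) dx = (-4/(9*pi**2)) - (28/(9*pi**2)) = -32/(9*pi**2).
Hence Re(c_{-3}) = (1/4)·(-32/(9*pi**2)) = -8/(9*pi**2).

-8/(9*pi**2)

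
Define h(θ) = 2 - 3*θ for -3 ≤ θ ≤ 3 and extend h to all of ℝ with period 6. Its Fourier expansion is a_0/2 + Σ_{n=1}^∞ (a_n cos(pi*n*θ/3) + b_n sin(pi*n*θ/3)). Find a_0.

4

a_0 = 1/3 ∫_{-3}^{3} h(θ) dθ = 1/3 · (12) = 4.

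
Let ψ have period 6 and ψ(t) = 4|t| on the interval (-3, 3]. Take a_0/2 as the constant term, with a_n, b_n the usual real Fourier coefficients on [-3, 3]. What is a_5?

a_5 = 1/3 ∫_{-3}^{3} ψ(t) cos(5*pi*t/3) dt.
ψ is even and cos(5*pi*t/3) is even, so the integrand is even and a_5 = 2/3 ∫_0^{3} ψ(t) cos(5*pi*t/3) dt.
Integrating by parts (boundary term plus one more integral), an antiderivative of (4*t) cos(5*pi*t/3) is 12*t*sin(5*pi*t/3)/(5*pi) + 36*cos(5*pi*t/3)/(25*pi**2); evaluating from 0 to 3: ∫_{0}^{3} (4*t) cos(5*pi*t/3) dt = (-36/(25*pi**2)) - (36/(25*pi**2)) = -72/(25*pi**2).
Hence a_5 = (2/3)·(-72/(25*pi**2)) = -48/(25*pi**2).

-48/(25*pi**2)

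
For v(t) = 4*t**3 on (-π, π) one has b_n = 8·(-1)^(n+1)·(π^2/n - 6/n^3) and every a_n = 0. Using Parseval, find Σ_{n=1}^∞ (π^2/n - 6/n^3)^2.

pi**6/14

Parseval: Σ b_n^2 = (1/π) ∫_{-π}^{π} v(t)^2 dt = 32*pi**6/7.
b_n^2 = 64·(π^2/n - 6/n^3)^2, so the sum equals (32*pi**6/7)/64 = pi**6/14.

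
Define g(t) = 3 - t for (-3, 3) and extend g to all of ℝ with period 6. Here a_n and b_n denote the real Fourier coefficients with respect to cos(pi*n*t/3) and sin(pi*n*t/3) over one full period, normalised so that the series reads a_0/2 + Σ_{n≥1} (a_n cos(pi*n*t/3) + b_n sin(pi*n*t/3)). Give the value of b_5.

-6/(5*pi)

b_5 = 1/3 ∫_{-3}^{3} g(t) sin(5*pi*t/3) dt.
Integrating by parts (boundary term plus one more integral), an antiderivative of (3 - t) sin(5*pi*t/3) is 3*t*cos(5*pi*t/3)/(5*pi) - 9*sin(5*pi*t/3)/(25*pi**2) - 9*cos(5*pi*t/3)/(5*pi); evaluating from -3 to 3: ∫_{-3}^{3} (3 - t) sin(5*pi*t/3) dt = (0) - (18/(5*pi)) = -18/(5*pi).
Hence b_5 = (1/3)·(-18/(5*pi)) = -6/(5*pi).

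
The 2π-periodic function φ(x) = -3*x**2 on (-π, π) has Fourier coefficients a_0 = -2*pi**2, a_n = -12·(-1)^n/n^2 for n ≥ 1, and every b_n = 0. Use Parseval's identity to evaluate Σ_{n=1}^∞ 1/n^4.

Parseval: a_0^2/2 + Σ a_n^2 = (1/π) ∫_{-π}^{π} φ(x)^2 dx = 18*pi**4/5.
Subtract a_0^2/2 = 2*pi**4: Σ a_n^2 = 8*pi**4/5.
Since a_n^2 = 144/n^4, Σ 1/n^4 = pi**4/90.

pi**4/90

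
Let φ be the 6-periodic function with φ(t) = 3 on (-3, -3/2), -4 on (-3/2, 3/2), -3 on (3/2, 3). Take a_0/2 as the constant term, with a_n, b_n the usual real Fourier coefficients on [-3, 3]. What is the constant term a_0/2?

-2

a_0 = 1/3 ∫_{-3}^{3} φ(t) dt = 1/3 · (-12) = -4.
So the constant term a_0/2 = -2.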